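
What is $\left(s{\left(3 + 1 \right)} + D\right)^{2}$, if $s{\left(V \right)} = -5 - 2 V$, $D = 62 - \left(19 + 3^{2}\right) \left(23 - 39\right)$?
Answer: $247009$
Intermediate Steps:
$D = 510$ ($D = 62 - \left(19 + 9\right) \left(-16\right) = 62 - 28 \left(-16\right) = 62 - -448 = 62 + 448 = 510$)
$\left(s{\left(3 + 1 \right)} + D\right)^{2} = \left(\left(-5 - 2 \left(3 + 1\right)\right) + 510\right)^{2} = \left(\left(-5 - 8\right) + 510\right)^{2} = \left(-13 + 510\right)^{2} = 497^{2} = 247009$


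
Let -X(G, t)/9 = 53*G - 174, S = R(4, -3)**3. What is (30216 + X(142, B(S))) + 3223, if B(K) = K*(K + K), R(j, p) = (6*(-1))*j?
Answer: -32729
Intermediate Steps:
R(j, p) = -6*j
S = -13824 (S = (-6*4)**3 = (-24)**3 = -13824)
B(K) = 2*K**2 (B(K) = K*(2*K) = 2*K**2)
X(G, t) = 1566 - 477*G (X(G, t) = -9*(53*G - 174) = -9*(-174 + 53*G) = 1566 - 477*G)
(30216 + X(142, B(S))) + 3223 = (30216 + (1566 - 477*142)) + 3223 = (30216 + (1566 - 67734)) + 3223 = (30216 - 66168) + 3223 = -35952 + 3223 = -32729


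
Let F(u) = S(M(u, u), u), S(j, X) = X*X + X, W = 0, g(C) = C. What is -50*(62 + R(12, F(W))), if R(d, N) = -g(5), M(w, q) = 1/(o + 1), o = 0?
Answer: -2850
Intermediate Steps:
M(w, q) = 1 (M(w, q) = 1/(0 + 1) = 1/1 = 1)
S(j, X) = X + X**2 (S(j, X) = X**2 + X = X + X**2)
F(u) = u*(1 + u)
R(d, N) = -5 (R(d, N) = -1*5 = -5)
-50*(62 + R(12, F(W))) = -50*(62 - 5) = -50*57 = -2850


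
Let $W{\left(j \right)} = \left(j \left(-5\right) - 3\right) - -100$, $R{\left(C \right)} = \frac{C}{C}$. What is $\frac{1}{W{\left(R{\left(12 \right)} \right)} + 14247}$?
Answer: $\frac{1}{14339} \approx 6.974 \cdot 10^{-5}$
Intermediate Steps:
$R{\left(C \right)} = 1$
$W{\left(j \right)} = 97 - 5 j$ ($W{\left(j \right)} = \left(- 5 j - 3\right) + 100 = \left(-3 - 5 j\right) + 100 = 97 - 5 j$)
$\frac{1}{W{\left(R{\left(12 \right)} \right)} + 14247} = \frac{1}{\left(97 - 5\right) + 14247} = \frac{1}{92 + 14247} = \frac{1}{14339}$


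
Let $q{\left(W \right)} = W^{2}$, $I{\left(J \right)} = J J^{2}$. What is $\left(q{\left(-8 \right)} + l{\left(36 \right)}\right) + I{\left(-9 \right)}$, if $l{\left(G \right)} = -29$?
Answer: $-694$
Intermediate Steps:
$I{\left(J \right)} = J^{3}$
$\left(q{\left(-8 \right)} + l{\left(36 \right)}\right) + I{\left(-9 \right)} = \left(\left(-8\right)^{2} - 29\right) + \left(-9\right)^{3} = \left(64 - 29\right) - 729 = 35 - 729 = -694$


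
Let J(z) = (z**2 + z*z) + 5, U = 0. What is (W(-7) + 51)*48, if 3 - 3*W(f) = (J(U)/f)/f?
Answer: 122224/49 ≈ 2494.4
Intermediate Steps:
J(z) = 5 + 2*z**2 (J(z) = (z**2 + z**2) + 5 = 2*z**2 + 5 = 5 + 2*z**2)
W(f) = 1 - 5/(3*f**2) (W(f) = 1 - (5 + 2*0**2)/f/(3*f) = 1 - (5 + 2*0)/f/(3*f) = 1 - (5 + 0)/f/(3*f) = 1 - 5/f/(3*f) = 1 - 5/(3*f**2))
(W(-7) + 51)*48 = ((1 - 5/3/(-7)**2) + 51)*48 = ((1 - 5/3*1/49) + 51)*48 = ((1 - 5/147) + 51)*48 = (142/147 + 51)*48 = (7639/147)*48 = 122224/49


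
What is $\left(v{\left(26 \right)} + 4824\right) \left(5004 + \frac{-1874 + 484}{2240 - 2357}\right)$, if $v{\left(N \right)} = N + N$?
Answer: $\frac{2861519608}{117} \approx 2.4457 \cdot 10^{7}$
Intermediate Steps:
$v{\left(N \right)} = 2 N$
$\left(v{\left(26 \right)} + 4824\right) \left(5004 + \frac{-1874 + 484}{2240 - 2357}\right) = \left(2 \cdot 26 + 4824\right) \left(5004 + \frac{-1874 + 484}{2240 - 2357}\right) = \left(52 + 4824\right) \left(5004 - \frac{1390}{-117}\right) = 4876 \left(5004 - - \frac{1390}{117}\right) = 4876 \left(5004 + \frac{1390}{117}\right) = 4876 \cdot \frac{586858}{117} = \frac{2861519608}{117}$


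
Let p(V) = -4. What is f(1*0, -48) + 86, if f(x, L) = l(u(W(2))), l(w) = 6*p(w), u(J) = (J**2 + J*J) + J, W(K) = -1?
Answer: 62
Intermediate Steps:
u(J) = J + 2*J**2 (u(J) = (J**2 + J**2) + J = 2*J**2 + J = J + 2*J**2)
l(w) = -24 (l(w) = 6*(-4) = -24)
f(x, L) = -24
f(1*0, -48) + 86 = -24 + 86 = 62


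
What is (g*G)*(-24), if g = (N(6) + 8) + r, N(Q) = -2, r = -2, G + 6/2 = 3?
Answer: 0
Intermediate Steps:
G = 0 (G = -3 + 3 = 0)
g = 4 (g = (-2 + 8) - 2 = 6 - 2 = 4)
(g*G)*(-24) = (4*0)*(-24) = 0*(-24) = 0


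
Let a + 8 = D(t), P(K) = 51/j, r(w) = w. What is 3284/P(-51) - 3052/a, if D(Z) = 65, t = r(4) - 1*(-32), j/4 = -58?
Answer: -14527756/969 ≈ -14993.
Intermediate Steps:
j = -232 (j = 4*(-58) = -232)
P(K) = -51/232 (P(K) = 51/(-232) = 51*(-1/232) = -51/232)
t = 36 (t = 4 - 1*(-32) = 4 + 32 = 36)
a = 57 (a = -8 + 65 = 57)
3284/P(-51) - 3052/a = 3284/(-51/232) - 3052/57 = 3284*(-232/51) - 3052*1/57 = -761888/51 - 3052/57 = -14527756/969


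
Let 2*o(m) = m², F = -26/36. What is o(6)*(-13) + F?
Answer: -4225/18 ≈ -234.72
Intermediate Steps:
F = -13/18 (F = -26/36 = -1*13/18 = -13/18 ≈ -0.72222)
o(m) = m²/2
o(6)*(-13) + F = ((½)*6²)*(-13) - 13/18 = ((½)*36)*(-13) - 13/18 = 18*(-13) - 13/18 = -234 - 13/18 = -4225/18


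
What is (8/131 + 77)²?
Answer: 101909025/17161 ≈ 5938.4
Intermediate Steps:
(8/131 + 77)² = (10095/131)² = 101909025/17161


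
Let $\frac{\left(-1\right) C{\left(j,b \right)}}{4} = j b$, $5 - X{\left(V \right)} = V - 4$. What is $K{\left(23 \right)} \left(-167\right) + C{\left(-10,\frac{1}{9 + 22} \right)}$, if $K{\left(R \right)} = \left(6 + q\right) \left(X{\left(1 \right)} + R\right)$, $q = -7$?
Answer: $\frac{160527}{31} \approx 5178.3$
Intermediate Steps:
$X{\left(V \right)} = 9 - V$ ($X{\left(V \right)} = 5 - \left(V - 4\right) = 5 - \left(-4 + V\right) = 9 - V$)
$K{\left(R \right)} = -8 - R$ ($K{\left(R \right)} = \left(6 - 7\right) \left(\left(9 - 1\right) + R\right) = - (\left(9 - 1\right) + R) = - (8 + R) = -8 - R$)
$C{\left(j,b \right)} = - 4 b j$ ($C{\left(j,b \right)} = - 4 j b = - 4 b j$)
$K{\left(23 \right)} \left(-167\right) + C{\left(-10,\frac{1}{9 + 22} \right)} = \left(-8 - 23\right) \left(-167\right) - 4 \frac{1}{9 + 22} \left(-10\right) = \left(-8 - 23\right) \left(-167\right) - 4 \cdot \frac{1}{31} \left(-10\right) = \left(-31\right) \left(-167\right) - \frac{4}{31} \left(-10\right) = 5177 + \frac{40}{31} = \frac{160527}{31}$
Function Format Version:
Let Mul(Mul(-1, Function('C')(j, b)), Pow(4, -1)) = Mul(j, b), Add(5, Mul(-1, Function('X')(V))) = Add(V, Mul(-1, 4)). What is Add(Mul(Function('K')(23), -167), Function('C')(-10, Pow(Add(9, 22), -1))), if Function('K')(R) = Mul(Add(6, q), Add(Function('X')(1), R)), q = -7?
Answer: Rational(160527, 31) ≈ 5178.3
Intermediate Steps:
Function('X')(V) = Add(9, Mul(-1, V)) (Function('X')(V) = Add(5, Mul(-1, Add(V, Mul(-1, 4)))) = Add(5, Mul(-1, Add(V, -4))) = Add(5, Mul(-1, Add(-4, V))) = Add(5, Add(4, Mul(-1, V))) = Add(9, Mul(-1, V)))
Function('K')(R) = Add(-8, Mul(-1, R)) (Function('K')(R) = Mul(Add(6, -7), Add(Add(9, Mul(-1, 1)), R)) = Mul(-1, Add(Add(9, -1), R)) = Mul(-1, Add(8, R)) = Add(-8, Mul(-1, R)))
Function('C')(j, b) = Mul(-4, b, j) (Function('C')(j, b) = Mul(-4, Mul(j, b)) = Mul(-4, Mul(b, j)) = Mul(-4, b, j))
Add(Mul(Function('K')(23), -167), Function('C')(-10, Pow(Add(9, 22), -1))) = Add(Mul(Add(-8, Mul(-1, 23)), -167), Mul(-4, Pow(Add(9, 22), -1), -10)) = Add(Mul(Add(-8, -23), -167), Mul(-4, Pow(31, -1), -10)) = Add(Mul(-31, -167), Mul(-4, Rational(1, 31), -10)) = Add(5177, Rational(40, 31)) = Rational(160527, 31)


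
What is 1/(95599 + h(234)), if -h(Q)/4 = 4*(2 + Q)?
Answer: 1/91823 ≈ 1.0891e-5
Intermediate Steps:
h(Q) = -32 - 16*Q (h(Q) = -16*(2 + Q) = -4*(8 + 4*Q) = -32 - 16*Q)
1/(95599 + h(234)) = 1/(95599 + (-32 - 16*234)) = 1/(95599 + (-32 - 3744)) = 1/(95599 - 3776) = 1/91823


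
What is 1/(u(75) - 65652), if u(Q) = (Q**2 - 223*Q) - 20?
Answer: -1/76772 ≈ -1.3026e-5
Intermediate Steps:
u(Q) = -20 + Q**2 - 223*Q
1/(u(75) - 65652) = 1/((-20 + 75**2 - 223*75) - 65652) = 1/((-20 + 5625 - 16725) - 65652) = 1/(-11120 - 65652) = 1/(-76772) = -1/76772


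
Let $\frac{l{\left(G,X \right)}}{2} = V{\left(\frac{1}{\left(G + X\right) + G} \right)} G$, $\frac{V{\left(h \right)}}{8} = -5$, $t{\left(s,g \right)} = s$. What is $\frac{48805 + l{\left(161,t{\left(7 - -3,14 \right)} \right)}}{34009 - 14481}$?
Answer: $\frac{35925}{19528} \approx 1.8397$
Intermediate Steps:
$V{\left(h \right)} = -40$ ($V{\left(h \right)} = 8 \left(-5\right) = -40$)
$l{\left(G,X \right)} = - 80 G$ ($l{\left(G,X \right)} = 2 \left(- 40 G\right) = - 80 G$)
$\frac{48805 + l{\left(161,t{\left(7 - -3,14 \right)} \right)}}{34009 - 14481} = \frac{48805 - 12880}{34009 - 14481} = \frac{48805 - 12880}{34009 + \left(-19998 + 5517\right)} = \frac{35925}{34009 - 14481} = \frac{35925}{19528}$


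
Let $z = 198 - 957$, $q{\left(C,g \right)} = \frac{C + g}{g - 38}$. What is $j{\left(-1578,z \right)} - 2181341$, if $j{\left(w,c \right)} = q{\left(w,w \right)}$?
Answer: $- \frac{881260975}{404} \approx -2.1813 \cdot 10^{6}$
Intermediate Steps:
$q{\left(C,g \right)} = \frac{C + g}{-38 + g}$
$z = -759$
$j{\left(w,c \right)} = \frac{2 w}{-38 + w}$ ($j{\left(w,c \right)} = \frac{w + w}{-38 + w} = \frac{2 w}{-38 + w}$)
$j{\left(-1578,z \right)} - 2181341 = 2 \left(-1578\right) \frac{1}{-38 - 1578} - 2181341 = 2 \left(-1578\right) \frac{1}{-1616} - 2181341 = 2 \left(-1578\right) \left(- \frac{1}{1616}\right) - 2181341 = \frac{789}{404} - 2181341 = - \frac{881260975}{404}$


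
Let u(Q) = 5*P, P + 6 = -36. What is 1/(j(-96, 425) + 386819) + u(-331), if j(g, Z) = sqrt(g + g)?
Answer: (-1680*sqrt(3) + 81231989*I)/(-386819*I + 8*sqrt(3)) ≈ -210.0 - 8.7311e-11*I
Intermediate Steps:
P = -42 (P = -6 - 36 = -42)
u(Q) = -210 (u(Q) = 5*(-42) = -210)
j(g, Z) = sqrt(2)*sqrt(g) (j(g, Z) = sqrt(2*g) = sqrt(2)*sqrt(g))
1/(j(-96, 425) + 386819) + u(-331) = 1/(sqrt(2)*sqrt(-96) + 386819) - 210 = 1/(sqrt(2)*(4*I*sqrt(6)) + 386819) - 210 = 1/(8*I*sqrt(3) + 386819) - 210 = 1/(386819 + 8*I*sqrt(3)) - 210 = -210 + 1/(386819 + 8*I*sqrt(3))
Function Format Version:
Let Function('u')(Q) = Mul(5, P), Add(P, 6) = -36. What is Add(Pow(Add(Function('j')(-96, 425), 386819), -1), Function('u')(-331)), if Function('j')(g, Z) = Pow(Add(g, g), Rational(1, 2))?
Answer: Mul(Pow(Add(Mul(-386819, I), Mul(8, Pow(3, Rational(1, 2)))), -1), Add(Mul(-1680, Pow(3, Rational(1, 2))), Mul(81231989, I))) ≈ Add(-210.00, Mul(-8.7311e-11, I))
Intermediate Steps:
P = -42 (P = Add(-6, -36) = -42)
Function('u')(Q) = -210 (Function('u')(Q) = Mul(5, -42) = -210)
Function('j')(g, Z) = Mul(Pow(2, Rational(1, 2)), Pow(g, Rational(1, 2))) (Function('j')(g, Z) = Pow(Mul(2, g), Rational(1, 2)) = Mul(Pow(2, Rational(1, 2)), Pow(g, Rational(1, 2))))
Add(Pow(Add(Function('j')(-96, 425), 386819), -1), Function('u')(-331)) = Add(Pow(Add(Mul(Pow(2, Rational(1, 2)), Pow(-96, Rational(1, 2))), 386819), -1), -210) = Add(Pow(Add(Mul(Pow(2, Rational(1, 2)), Mul(4, I, Pow(6, Rational(1, 2)))), 386819), -1), -210) = Add(Pow(Add(Mul(8, I, Pow(3, Rational(1, 2))), 386819), -1), -210) = Add(Pow(Add(386819, Mul(8, I, Pow(3, Rational(1, 2)))), -1), -210) = Add(-210, Pow(Add(386819, Mul(8, I, Pow(3, Rational(1, 2)))), -1))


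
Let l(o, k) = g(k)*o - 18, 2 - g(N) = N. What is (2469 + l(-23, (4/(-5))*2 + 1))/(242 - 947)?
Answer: -11956/3525 ≈ -3.3918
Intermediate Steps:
g(N) = 2 - N
l(o, k) = -18 + o*(2 - k) (l(o, k) = (2 - k)*o - 18 = o*(2 - k) - 18 = -18 + o*(2 - k))
(2469 + l(-23, (4/(-5))*2 + 1))/(242 - 947) = (2469 + (-18 - 1*(-23)*(-2 + ((4/(-5))*2 + 1))))/(242 - 947) = (2469 + (-18 - 1*(-23)*(-2 + ((4*(-⅕))*2 + 1))))/(-705) = (2469 + (-18 - 1*(-23)*(-2 + (-⅘*2 + 1))))*(-1/705) = (2469 + (-18 - 1*(-23)*(-2 + (-8/5 + 1))))*(-1/705) = (2469 + (-18 - 1*(-23)*(-2 - ⅗)))*(-1/705) = (2469 + (-18 - 1*(-23)*(-13/5)))*(-1/705) = (2469 + (-18 - 299/5))*(-1/705) = (2469 - 389/5)*(-1/705) = (11956/5)*(-1/705) = -11956/3525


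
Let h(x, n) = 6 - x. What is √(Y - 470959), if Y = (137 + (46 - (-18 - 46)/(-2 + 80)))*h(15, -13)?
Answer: I*√79871662/13 ≈ 687.47*I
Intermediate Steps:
Y = -21507/13 (Y = (137 + (46 - (-18 - 46)/(-2 + 80)))*(6 - 1*15) = (137 + (46 - (-64)/78))*(6 - 15) = (137 + (46 - (-64)/78))*(-9) = (137 + (46 - 1*(-32/39)))*(-9) = (137 + (46 + 32/39))*(-9) = (137 + 1826/39)*(-9) = (7169/39)*(-9) = -21507/13 ≈ -1654.4)
√(Y - 470959) = √(-21507/13 - 470959) = √(-6143974/13) = I*√79871662/13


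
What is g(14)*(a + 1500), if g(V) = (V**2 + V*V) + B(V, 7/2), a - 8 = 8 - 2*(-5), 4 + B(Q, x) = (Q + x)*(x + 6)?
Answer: 1691571/2 ≈ 8.4579e+5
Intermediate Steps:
B(Q, x) = -4 + (6 + x)*(Q + x) (B(Q, x) = -4 + (Q + x)*(x + 6) = -4 + (Q + x)*(6 + x) = -4 + (6 + x)*(Q + x))
a = 26 (a = 8 + (8 - 2*(-5)) = 8 + (8 + 10) = 8 + 18 = 26)
g(V) = 117/4 + 2*V**2 + 19*V/2 (g(V) = (V**2 + V*V) + (-4 + (7/2)**2 + 6*V + 6*(7/2) + V*(7/2)) = (V**2 + V**2) + (-4 + (7*(1/2))**2 + 6*V + 6*(7*(1/2)) + V*(7*(1/2))) = 2*V**2 + (-4 + (7/2)**2 + 6*V + 6*(7/2) + V*(7/2)) = 2*V**2 + (-4 + 49/4 + 6*V + 21 + 7*V/2) = 2*V**2 + (117/4 + 19*V/2) = 117/4 + 2*V**2 + 19*V/2)
g(14)*(a + 1500) = (117/4 + 2*14**2 + (19/2)*14)*(26 + 1500) = (117/4 + 2*196 + 133)*1526 = (117/4 + 392 + 133)*1526 = (2217/4)*1526 = 1691571/2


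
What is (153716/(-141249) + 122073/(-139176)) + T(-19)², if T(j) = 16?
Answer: 184960454213/728091512 ≈ 254.03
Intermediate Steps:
(153716/(-141249) + 122073/(-139176)) + T(-19)² = (153716/(-141249) + 122073/(-139176)) + 16² = (153716*(-1/141249) + 122073*(-1/139176)) + 256 = (-153716/141249 - 40691/46392) + 256 = -1430972859/728091512 + 256 = 184960454213/728091512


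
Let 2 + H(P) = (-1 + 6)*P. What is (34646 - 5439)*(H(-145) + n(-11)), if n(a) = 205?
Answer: -15246054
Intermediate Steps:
H(P) = -2 + 5*P (H(P) = -2 + (-1 + 6)*P = -2 + 5*P)
(34646 - 5439)*(H(-145) + n(-11)) = (34646 - 5439)*((-2 + 5*(-145)) + 205) = 29207*((-2 - 725) + 205) = 29207*(-727 + 205) = 29207*(-522) = -15246054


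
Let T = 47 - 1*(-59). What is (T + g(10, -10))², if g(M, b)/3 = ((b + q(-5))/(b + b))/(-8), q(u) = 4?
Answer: 71757841/6400 ≈ 11212.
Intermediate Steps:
T = 106 (T = 47 + 59 = 106)
g(M, b) = -3*(4 + b)/(16*b) (g(M, b) = 3*(((b + 4)/(b + b))/(-8)) = 3*(((4 + b)/((2*b)))*(-⅛)) = 3*(((4 + b)*(1/(2*b)))*(-⅛)) = 3*(((4 + b)/(2*b))*(-⅛)) = 3*(-(4 + b)/(16*b)) = -3*(4 + b)/(16*b))
(T + g(10, -10))² = (106 + (3/16)*(-4 - 1*(-10))/(-10))² = (106 + (3/16)*(-⅒)*(-4 + 10))² = (106 + (3/16)*(-⅒)*6)² = (106 - 9/80)² = (8471/80)² = 71757841/6400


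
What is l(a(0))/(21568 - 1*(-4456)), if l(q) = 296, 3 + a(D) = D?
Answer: 37/3253 ≈ 0.011374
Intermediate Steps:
a(D) = -3 + D
l(a(0))/(21568 - 1*(-4456)) = 296/(21568 - 1*(-4456)) = 296/(21568 + 4456) = 296/26024 = 296*(1/26024) = 37/3253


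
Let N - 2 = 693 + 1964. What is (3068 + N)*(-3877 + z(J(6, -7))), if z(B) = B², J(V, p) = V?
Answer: -21997407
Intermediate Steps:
N = 2659 (N = 2 + (693 + 1964) = 2 + 2657 = 2659)
(3068 + N)*(-3877 + z(J(6, -7))) = (3068 + 2659)*(-3877 + 6²) = 5727*(-3877 + 36) = 5727*(-3841) = -21997407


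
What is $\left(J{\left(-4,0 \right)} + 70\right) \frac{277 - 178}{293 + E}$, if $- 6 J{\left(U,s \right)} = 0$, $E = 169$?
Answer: $15$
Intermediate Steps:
$J{\left(U,s \right)} = 0$ ($J{\left(U,s \right)} = \left(- \frac{1}{6}\right) 0 = 0$)
$\left(J{\left(-4,0 \right)} + 70\right) \frac{277 - 178}{293 + E} = \left(0 + 70\right) \frac{277 - 178}{293 + 169} = 70 \cdot \frac{99}{462} = 70 \cdot 99 \cdot \frac{1}{462} = 70 \cdot \frac{3}{14} = 15$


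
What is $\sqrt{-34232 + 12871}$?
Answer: $i \sqrt{21361} \approx 146.15 i$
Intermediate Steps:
$\sqrt{-34232 + 12871} = \sqrt{-21361} = i \sqrt{21361}$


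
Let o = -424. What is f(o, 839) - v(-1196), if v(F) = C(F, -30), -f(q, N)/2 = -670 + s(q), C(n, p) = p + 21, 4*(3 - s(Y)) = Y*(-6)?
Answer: 2615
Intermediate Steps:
s(Y) = 3 + 3*Y/2 (s(Y) = 3 - Y*(-6)/4 = 3 - (-3)*Y/2 = 3 + 3*Y/2)
C(n, p) = 21 + p
f(q, N) = 1334 - 3*q (f(q, N) = -2*(-670 + (3 + 3*q/2)) = -2*(-667 + 3*q/2) = 1334 - 3*q)
v(F) = -9 (v(F) = 21 - 30 = -9)
f(o, 839) - v(-1196) = (1334 - 3*(-424)) - 1*(-9) = (1334 + 1272) + 9 = 2606 + 9 = 2615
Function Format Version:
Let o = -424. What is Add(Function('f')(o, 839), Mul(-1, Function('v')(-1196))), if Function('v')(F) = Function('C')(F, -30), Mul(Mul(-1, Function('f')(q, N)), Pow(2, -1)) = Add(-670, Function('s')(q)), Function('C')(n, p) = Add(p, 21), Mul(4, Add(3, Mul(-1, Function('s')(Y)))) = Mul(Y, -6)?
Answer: 2615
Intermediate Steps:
Function('s')(Y) = Add(3, Mul(Rational(3, 2), Y)) (Function('s')(Y) = Add(3, Mul(Rational(-1, 4), Mul(Y, -6))) = Add(3, Mul(Rational(-1, 4), Mul(-6, Y))) = Add(3, Mul(Rational(3, 2), Y)))
Function('C')(n, p) = Add(21, p)
Function('f')(q, N) = Add(1334, Mul(-3, q)) (Function('f')(q, N) = Mul(-2, Add(-670, Add(3, Mul(Rational(3, 2), q)))) = Mul(-2, Add(-667, Mul(Rational(3, 2), q))) = Add(1334, Mul(-3, q)))
Function('v')(F) = -9 (Function('v')(F) = Add(21, -30) = -9)
Add(Function('f')(o, 839), Mul(-1, Function('v')(-1196))) = Add(Add(1334, Mul(-3, -424)), Mul(-1, -9)) = Add(Add(1334, 1272), 9) = Add(2606, 9) = 2615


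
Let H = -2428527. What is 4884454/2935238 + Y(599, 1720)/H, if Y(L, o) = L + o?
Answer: 1975870267056/1188050789071 ≈ 1.6631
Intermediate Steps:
4884454/2935238 + Y(599, 1720)/H = 4884454/2935238 + (599 + 1720)/(-2428527) = 4884454*(1/2935238) + 2319*(-1/2428527) = 2442227/1467619 - 773/809509 = 1975870267056/1188050789071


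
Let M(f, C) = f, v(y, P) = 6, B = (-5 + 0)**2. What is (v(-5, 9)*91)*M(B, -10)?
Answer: 13650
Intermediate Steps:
B = 25 (B = (-5)**2 = 25)
(v(-5, 9)*91)*M(B, -10) = (6*91)*25 = 546*25 = 13650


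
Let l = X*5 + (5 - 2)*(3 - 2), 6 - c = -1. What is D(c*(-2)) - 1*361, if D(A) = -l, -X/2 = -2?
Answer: -384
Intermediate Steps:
X = 4 (X = -2*(-2) = 4)
c = 7 (c = 6 - 1*(-1) = 6 + 1 = 7)
l = 23 (l = 4*5 + (5 - 2)*(3 - 2) = 20 + 3*1 = 20 + 3 = 23)
D(A) = -23 (D(A) = -1*23 = -23)
D(c*(-2)) - 1*361 = -23 - 1*361 = -23 - 361 = -384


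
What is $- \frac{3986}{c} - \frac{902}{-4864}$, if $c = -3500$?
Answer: $\frac{2818113}{2128000} \approx 1.3243$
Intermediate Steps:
$- \frac{3986}{c} - \frac{902}{-4864} = - \frac{3986}{-3500} - \frac{902}{-4864} = \left(-3986\right) \left(- \frac{1}{3500}\right) - - \frac{451}{2432} = \frac{1993}{1750} + \frac{451}{2432} = \frac{2818113}{2128000}$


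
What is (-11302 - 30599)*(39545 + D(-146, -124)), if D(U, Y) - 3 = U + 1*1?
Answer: -1651025103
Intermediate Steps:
D(U, Y) = 4 + U (D(U, Y) = 3 + (U + 1*1) = 3 + (U + 1) = 3 + (1 + U) = 4 + U)
(-11302 - 30599)*(39545 + D(-146, -124)) = (-11302 - 30599)*(39545 + (4 - 146)) = -41901*(39545 - 142) = -41901*39403 = -1651025103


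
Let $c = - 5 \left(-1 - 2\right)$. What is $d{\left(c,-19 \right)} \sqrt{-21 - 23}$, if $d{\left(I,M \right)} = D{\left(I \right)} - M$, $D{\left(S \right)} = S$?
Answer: $68 i \sqrt{11} \approx 225.53 i$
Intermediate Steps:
$c = 15$ ($c = \left(-5\right) \left(-3\right) = 15$)
$d{\left(I,M \right)} = I - M$
$d{\left(c,-19 \right)} \sqrt{-21 - 23} = \left(15 - -19\right) \sqrt{-21 - 23} = \left(15 + 19\right) \sqrt{-44} = 34 \cdot 2 i \sqrt{11} = 68 i \sqrt{11}$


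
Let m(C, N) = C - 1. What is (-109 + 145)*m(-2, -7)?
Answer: -108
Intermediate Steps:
m(C, N) = -1 + C
(-109 + 145)*m(-2, -7) = (-109 + 145)*(-1 - 2) = 36*(-3) = -108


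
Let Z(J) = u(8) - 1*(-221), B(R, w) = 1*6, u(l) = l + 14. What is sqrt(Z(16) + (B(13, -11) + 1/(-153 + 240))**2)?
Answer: 2*sqrt(528199)/87 ≈ 16.707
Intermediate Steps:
u(l) = 14 + l
B(R, w) = 6
Z(J) = 243 (Z(J) = (14 + 8) - 1*(-221) = 22 + 221 = 243)
sqrt(Z(16) + (B(13, -11) + 1/(-153 + 240))**2) = sqrt(243 + (6 + 1/(-153 + 240))**2) = sqrt(243 + (6 + 1/87)**2) = sqrt(243 + (523/87)**2) = sqrt(243 + 273529/7569) = sqrt(2112796/7569) = 2*sqrt(528199)/87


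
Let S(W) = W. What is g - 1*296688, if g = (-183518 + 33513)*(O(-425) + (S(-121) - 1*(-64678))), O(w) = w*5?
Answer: -9365408848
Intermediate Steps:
O(w) = 5*w
g = -9365112160 (g = (-183518 + 33513)*(5*(-425) + (-121 - 1*(-64678))) = -150005*(-2125 + (-121 + 64678)) = -150005*(-2125 + 64557) = -150005*62432 = -9365112160)
g - 1*296688 = -9365112160 - 1*296688 = -9365112160 - 296688 = -9365408848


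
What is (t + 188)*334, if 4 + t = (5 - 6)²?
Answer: 61790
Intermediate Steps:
t = -3 (t = -4 + (5 - 6)² = -4 + (-1)² = -4 + 1 = -3)
(t + 188)*334 = (-3 + 188)*334 = 185*334 = 61790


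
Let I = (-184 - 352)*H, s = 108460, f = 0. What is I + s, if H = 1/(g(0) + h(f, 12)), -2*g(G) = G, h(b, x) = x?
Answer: 325246/3 ≈ 1.0842e+5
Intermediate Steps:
g(G) = -G/2
H = 1/12 (H = 1/(-½*0 + 12) = 1/(0 + 12) = 1/12 ≈ 0.083333)
I = -134/3 (I = (-184 - 352)*(1/12) = -536*1/12 = -134/3 ≈ -44.667)
I + s = -134/3 + 108460 = 325246/3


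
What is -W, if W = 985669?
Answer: -985669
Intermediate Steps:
-W = -1*985669 = -985669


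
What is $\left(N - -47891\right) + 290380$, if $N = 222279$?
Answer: $560550$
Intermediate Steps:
$\left(N - -47891\right) + 290380 = \left(222279 - -47891\right) + 290380 = \left(222279 + 47891\right) + 290380 = 270170 + 290380 = 560550$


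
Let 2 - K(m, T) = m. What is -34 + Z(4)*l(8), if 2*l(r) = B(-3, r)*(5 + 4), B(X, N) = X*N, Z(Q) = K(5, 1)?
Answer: 290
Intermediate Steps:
K(m, T) = 2 - m
Z(Q) = -3 (Z(Q) = 2 - 1*5 = 2 - 5 = -3)
B(X, N) = N*X
l(r) = -27*r/2 (l(r) = ((r*(-3))*(5 + 4))/2 = (-3*r*9)/2 = (-27*r)/2 = -27*r/2)
-34 + Z(4)*l(8) = -34 - (-81)*8/2 = -34 - 3*(-108) = -34 + 324 = 290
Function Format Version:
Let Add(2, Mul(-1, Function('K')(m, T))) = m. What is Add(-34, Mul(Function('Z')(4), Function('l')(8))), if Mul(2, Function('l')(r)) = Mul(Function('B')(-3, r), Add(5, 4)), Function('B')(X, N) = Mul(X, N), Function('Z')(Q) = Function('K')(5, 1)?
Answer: 290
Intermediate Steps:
Function('K')(m, T) = Add(2, Mul(-1, m))
Function('Z')(Q) = -3 (Function('Z')(Q) = Add(2, Mul(-1, 5)) = Add(2, -5) = -3)
Function('B')(X, N) = Mul(N, X)
Function('l')(r) = Mul(Rational(-27, 2), r) (Function('l')(r) = Mul(Rational(1, 2), Mul(Mul(r, -3), Add(5, 4))) = Mul(Rational(1, 2), Mul(Mul(-3, r), 9)) = Mul(Rational(1, 2), Mul(-27, r)) = Mul(Rational(-27, 2), r))
Add(-34, Mul(Function('Z')(4), Function('l')(8))) = Add(-34, Mul(-3, Mul(Rational(-27, 2), 8))) = Add(-34, Mul(-3, -108)) = Add(-34, 324) = 290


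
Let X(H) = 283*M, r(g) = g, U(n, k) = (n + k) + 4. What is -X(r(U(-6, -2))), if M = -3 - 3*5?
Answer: 5094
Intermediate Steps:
U(n, k) = 4 + k + n (U(n, k) = (k + n) + 4 = 4 + k + n)
M = -18 (M = -3 - 15 = -18)
X(H) = -5094 (X(H) = 283*(-18) = -5094)
-X(r(U(-6, -2))) = -1*(-5094) = 5094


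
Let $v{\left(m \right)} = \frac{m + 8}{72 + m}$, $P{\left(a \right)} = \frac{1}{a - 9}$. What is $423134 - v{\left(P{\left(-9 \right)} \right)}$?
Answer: $\frac{547958387}{1295} \approx 4.2313 \cdot 10^{5}$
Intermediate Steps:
$P{\left(a \right)} = \frac{1}{-9 + a}$
$v{\left(m \right)} = \frac{8 + m}{72 + m}$
$423134 - v{\left(P{\left(-9 \right)} \right)} = 423134 - \frac{8 + \frac{1}{-9 - 9}}{72 + \frac{1}{-9 - 9}} = 423134 - \frac{8 + \frac{1}{-18}}{72 + \frac{1}{-18}} = 423134 - \frac{8 - \frac{1}{18}}{72 - \frac{1}{18}} = 423134 - \frac{1}{\frac{1295}{18}} \cdot \frac{143}{18} = 423134 - \frac{18}{1295} \cdot \frac{143}{18} = 423134 - \frac{143}{1295} = \frac{547958387}{1295}$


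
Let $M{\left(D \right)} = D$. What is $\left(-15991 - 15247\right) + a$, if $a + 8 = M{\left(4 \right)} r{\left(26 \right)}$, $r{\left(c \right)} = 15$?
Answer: $-31186$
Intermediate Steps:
$a = 52$ ($a = -8 + 4 \cdot 15 = -8 + 60 = 52$)
$\left(-15991 - 15247\right) + a = \left(-15991 - 15247\right) + 52 = -31238 + 52 = -31186$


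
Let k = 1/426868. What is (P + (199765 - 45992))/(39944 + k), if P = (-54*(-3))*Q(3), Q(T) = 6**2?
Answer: 68130267140/17050815393 ≈ 3.9957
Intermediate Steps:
Q(T) = 36
k = 1/426868 ≈ 2.3426e-6
P = 5832 (P = -54*(-3)*36 = 162*36 = 5832)
(P + (199765 - 45992))/(39944 + k) = (5832 + (199765 - 45992))/(39944 + 1/426868) = (5832 + 153773)/(17050815393/426868) = 159605*(426868/17050815393) = 68130267140/17050815393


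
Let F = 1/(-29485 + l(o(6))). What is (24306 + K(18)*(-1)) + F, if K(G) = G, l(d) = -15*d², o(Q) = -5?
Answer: 725239679/29860 ≈ 24288.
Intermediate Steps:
F = -1/29860 (F = 1/(-29485 - 15*(-5)²) = 1/(-29485 - 15*25) = 1/(-29485 - 375) = 1/(-29860) = -1/29860 ≈ -3.3490e-5)
(24306 + K(18)*(-1)) + F = (24306 + 18*(-1)) - 1/29860 = (24306 - 18) - 1/29860 = 24288 - 1/29860 = 725239679/29860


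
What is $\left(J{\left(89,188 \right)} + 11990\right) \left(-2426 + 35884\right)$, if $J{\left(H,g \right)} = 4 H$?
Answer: $413072468$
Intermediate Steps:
$\left(J{\left(89,188 \right)} + 11990\right) \left(-2426 + 35884\right) = \left(4 \cdot 89 + 11990\right) \left(-2426 + 35884\right) = \left(356 + 11990\right) 33458 = 12346 \cdot 33458 = 413072468$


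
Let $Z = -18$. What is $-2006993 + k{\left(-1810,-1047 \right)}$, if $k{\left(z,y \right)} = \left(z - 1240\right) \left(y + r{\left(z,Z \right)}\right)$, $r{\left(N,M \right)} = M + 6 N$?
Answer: $34364257$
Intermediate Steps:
$k{\left(z,y \right)} = \left(-1240 + z\right) \left(-18 + y + 6 z\right)$ ($k{\left(z,y \right)} = \left(z - 1240\right) \left(y + \left(-18 + 6 z\right)\right) = \left(-1240 + z\right) \left(-18 + y + 6 z\right)$)
$-2006993 + k{\left(-1810,-1047 \right)} = -2006993 - \left(-16714650 - 19656600\right) = -2006993 + \left(22320 + 13498980 + 1298280 + 6 \cdot 3276100 + 1895070\right) = -2006993 + \left(22320 + 13498980 + 1298280 + 19656600 + 1895070\right) = -2006993 + 36371250 = 34364257$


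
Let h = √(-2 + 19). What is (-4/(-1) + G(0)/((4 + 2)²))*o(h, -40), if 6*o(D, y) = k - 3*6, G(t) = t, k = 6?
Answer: -8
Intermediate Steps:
h = √17 ≈ 4.1231
o(D, y) = -2 (o(D, y) = (6 - 3*6)/6 = (6 - 18)/6 = (⅙)*(-12) = -2)
(-4/(-1) + G(0)/((4 + 2)²))*o(h, -40) = (-4/(-1) + 0/((4 + 2)²))*(-2) = (-4*(-1) + 0/(6²))*(-2) = (4 + 0/36)*(-2) = (4 + 0*(1/36))*(-2) = (4 + 0)*(-2) = 4*(-2) = -8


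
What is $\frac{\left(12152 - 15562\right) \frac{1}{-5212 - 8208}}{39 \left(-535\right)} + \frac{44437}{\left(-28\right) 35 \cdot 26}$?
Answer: $- \frac{870126973}{498923880} \approx -1.744$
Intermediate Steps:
$\frac{\left(12152 - 15562\right) \frac{1}{-5212 - 8208}}{39 \left(-535\right)} + \frac{44437}{\left(-28\right) 35 \cdot 26} = \frac{\left(-3410\right) \frac{1}{-13420}}{-20865} + \frac{44437}{\left(-980\right) 26} = \left(-3410\right) \left(- \frac{1}{13420}\right) \left(- \frac{1}{20865}\right) + \frac{44437}{-25480} = \frac{31}{122} \left(- \frac{1}{20865}\right) + 44437 \left(- \frac{1}{25480}\right) = - \frac{31}{2545530} - \frac{44437}{25480} = - \frac{870126973}{498923880}$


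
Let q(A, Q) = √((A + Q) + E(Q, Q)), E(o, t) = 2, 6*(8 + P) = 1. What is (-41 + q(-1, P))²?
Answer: (246 - I*√246)²/36 ≈ 1674.2 - 214.35*I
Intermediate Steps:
P = -47/6 (P = -8 + (⅙)*1 = -8 + ⅙ = -47/6 ≈ -7.8333)
q(A, Q) = √(2 + A + Q) (q(A, Q) = √((A + Q) + 2) = √(2 + A + Q))
(-41 + q(-1, P))² = (-41 + √(2 - 1 - 47/6))² = (-41 + √(-41/6))² = (-41 + I*√246/6)²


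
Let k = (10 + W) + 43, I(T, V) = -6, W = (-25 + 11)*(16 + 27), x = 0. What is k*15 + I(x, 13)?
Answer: -8241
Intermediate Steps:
W = -602 (W = -14*43 = -602)
k = -549 (k = (10 - 602) + 43 = -592 + 43 = -549)
k*15 + I(x, 13) = -549*15 - 6 = -8235 - 6 = -8241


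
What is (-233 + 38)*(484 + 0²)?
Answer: -94380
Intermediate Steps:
(-233 + 38)*(484 + 0²) = -195*(484 + 0) = -195*484 = -94380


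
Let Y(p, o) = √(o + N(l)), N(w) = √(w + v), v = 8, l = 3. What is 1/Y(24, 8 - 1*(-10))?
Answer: (18 + √11)^(-½) ≈ 0.21659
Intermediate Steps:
N(w) = √(8 + w) (N(w) = √(w + 8) = √(8 + w))
Y(p, o) = √(o + √11) (Y(p, o) = √(o + √(8 + 3)) = √(o + √11))
1/Y(24, 8 - 1*(-10)) = 1/(√((8 - 1*(-10)) + √11)) = 1/(√((8 + 10) + √11)) = 1/(√(18 + √11)) = (18 + √11)^(-½)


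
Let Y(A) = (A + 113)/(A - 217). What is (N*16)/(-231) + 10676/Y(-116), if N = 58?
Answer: 273742388/231 ≈ 1.1850e+6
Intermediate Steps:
Y(A) = (113 + A)/(-217 + A)
(N*16)/(-231) + 10676/Y(-116) = (58*16)/(-231) + 10676/(((113 - 116)/(-217 - 116))) = 928*(-1/231) + 10676/((-3/(-333))) = -928/231 + 10676/((-1/333*(-3))) = -928/231 + 10676/(1/111) = -928/231 + 10676*111 = -928/231 + 1185036 = 273742388/231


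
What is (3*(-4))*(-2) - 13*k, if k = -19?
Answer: 271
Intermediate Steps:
(3*(-4))*(-2) - 13*k = (3*(-4))*(-2) - 13*(-19) = -12*(-2) + 247 = 24 + 247 = 271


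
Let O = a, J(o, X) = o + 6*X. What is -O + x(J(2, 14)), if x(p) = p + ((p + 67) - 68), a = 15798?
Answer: -15627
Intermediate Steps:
O = 15798
x(p) = -1 + 2*p (x(p) = p + ((67 + p) - 68) = p + (-1 + p) = -1 + 2*p)
-O + x(J(2, 14)) = -1*15798 + (-1 + 2*(2 + 6*14)) = -15798 + (-1 + 2*(2 + 84)) = -15798 + (-1 + 2*86) = -15798 + (-1 + 172) = -15798 + 171 = -15627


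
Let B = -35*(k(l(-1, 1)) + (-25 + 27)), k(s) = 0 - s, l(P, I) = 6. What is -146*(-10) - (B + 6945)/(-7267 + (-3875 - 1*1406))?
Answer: 18327165/12548 ≈ 1460.6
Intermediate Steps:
k(s) = -s
B = 140 (B = -35*(-1*6 + (-25 + 27)) = -35*(-6 + 2) = -35*(-4) = 140)
-146*(-10) - (B + 6945)/(-7267 + (-3875 - 1*1406)) = -146*(-10) - (140 + 6945)/(-7267 + (-3875 - 1*1406)) = 1460 - 7085/(-7267 + (-3875 - 1406)) = 1460 - 7085/(-7267 - 5281) = 1460 - 7085/(-12548) = 1460 - 7085*(-1)/12548 = 1460 - 1*(-7085/12548) = 1460 + 7085/12548 = 18327165/12548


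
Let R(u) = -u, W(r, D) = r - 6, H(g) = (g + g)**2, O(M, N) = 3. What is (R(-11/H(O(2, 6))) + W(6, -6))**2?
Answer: 121/1296 ≈ 0.093364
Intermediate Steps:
H(g) = 4*g**2 (H(g) = (2*g)**2 = 4*g**2)
W(r, D) = -6 + r
(R(-11/H(O(2, 6))) + W(6, -6))**2 = (-(-11)/(4*3**2) + (-6 + 6))**2 = (-(-11)/(4*9) + 0)**2 = (-(-11)/36 + 0)**2 = (-1*(-11/36) + 0)**2 = (11/36 + 0)**2 = (11/36)**2 = 121/1296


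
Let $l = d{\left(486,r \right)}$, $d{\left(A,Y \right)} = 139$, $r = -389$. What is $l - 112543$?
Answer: $-112404$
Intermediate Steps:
$l = 139$
$l - 112543 = 139 - 112543 = -112404$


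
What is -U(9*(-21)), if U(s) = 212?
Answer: -212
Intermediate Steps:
-U(9*(-21)) = -1*212 = -212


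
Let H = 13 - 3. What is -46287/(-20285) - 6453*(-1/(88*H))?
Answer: 34326333/3570160 ≈ 9.6148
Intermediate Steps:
H = 10
-46287/(-20285) - 6453*(-1/(88*H)) = -46287/(-20285) - 6453/(-8*10*11) = -46287*(-1/20285) - 6453/((-80*11)) = 46287/20285 - 6453/(-880) = 46287/20285 - 6453*(-1/880) = 46287/20285 + 6453/880 = 34326333/3570160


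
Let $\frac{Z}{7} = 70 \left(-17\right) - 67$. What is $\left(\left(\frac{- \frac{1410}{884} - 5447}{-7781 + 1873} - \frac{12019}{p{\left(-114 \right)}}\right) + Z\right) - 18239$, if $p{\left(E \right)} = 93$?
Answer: $- \frac{6597454834861}{242854248} \approx -27166.0$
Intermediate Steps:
$Z = -8799$ ($Z = 7 \left(70 \left(-17\right) - 67\right) = 7 \left(-1190 - 67\right) = 7 \left(-1257\right) = -8799$)
$\left(\left(\frac{- \frac{1410}{884} - 5447}{-7781 + 1873} - \frac{12019}{p{\left(-114 \right)}}\right) + Z\right) - 18239 = \left(\left(\frac{- \frac{1410}{884} - 5447}{-7781 + 1873} - \frac{12019}{93}\right) - 8799\right) - 18239 = \left(\left(\frac{\left(-1410\right) \frac{1}{884} - 5447}{-5908} - \frac{12019}{93}\right) - 8799\right) - 18239 = \left(\left(\left(- \frac{705}{442} - 5447\right) \left(- \frac{1}{5908}\right) - \frac{12019}{93}\right) - 8799\right) - 18239 = \left(\left(\left(- \frac{2408279}{442}\right) \left(- \frac{1}{5908}\right) - \frac{12019}{93}\right) - 8799\right) - 18239 = \left(\left(\frac{2408279}{2611336} - \frac{12019}{93}\right) - 8799\right) - 18239 = \left(- \frac{31161677437}{242854248} - 8799\right) - 18239 = - \frac{2168036205589}{242854248} - 18239 = - \frac{6597454834861}{242854248}$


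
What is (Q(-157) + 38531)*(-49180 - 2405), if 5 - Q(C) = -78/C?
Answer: -312093067290/157 ≈ -1.9879e+9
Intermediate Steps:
Q(C) = 5 + 78/C (Q(C) = 5 - (-78)/C = 5 + 78/C)
(Q(-157) + 38531)*(-49180 - 2405) = ((5 + 78/(-157)) + 38531)*(-49180 - 2405) = ((5 + 78*(-1/157)) + 38531)*(-51585) = ((5 - 78/157) + 38531)*(-51585) = (707/157 + 38531)*(-51585) = (6050074/157)*(-51585) = -312093067290/157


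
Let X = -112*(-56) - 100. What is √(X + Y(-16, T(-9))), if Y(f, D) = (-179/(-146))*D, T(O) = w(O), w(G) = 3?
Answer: 7*√2686546/146 ≈ 78.585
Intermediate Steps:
T(O) = 3
Y(f, D) = 179*D/146 (Y(f, D) = (-179*(-1/146))*D = 179*D/146)
X = 6172 (X = 6272 - 100 = 6172)
√(X + Y(-16, T(-9))) = √(6172 + (179/146)*3) = √(6172 + 537/146) = √(901649/146) = 7*√2686546/146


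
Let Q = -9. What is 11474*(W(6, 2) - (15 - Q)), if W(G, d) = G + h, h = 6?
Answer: -137688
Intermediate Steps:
W(G, d) = 6 + G (W(G, d) = G + 6 = 6 + G)
11474*(W(6, 2) - (15 - Q)) = 11474*((6 + 6) - (15 - 1*(-9))) = 11474*(12 - (15 + 9)) = 11474*(12 - 1*24) = 11474*(12 - 24) = 11474*(-12) = -137688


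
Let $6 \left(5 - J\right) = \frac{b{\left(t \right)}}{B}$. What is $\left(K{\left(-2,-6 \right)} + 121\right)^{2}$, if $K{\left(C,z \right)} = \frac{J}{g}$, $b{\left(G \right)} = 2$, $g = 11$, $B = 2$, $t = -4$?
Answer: $\frac{64240225}{4356} \approx 14748.0$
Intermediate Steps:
$J = \frac{29}{6}$ ($J = 5 - \frac{2 \cdot \frac{1}{2}}{6} = 5 - \frac{1}{6} = \frac{29}{6} \approx 4.8333$)
$K{\left(C,z \right)} = \frac{29}{66}$ ($K{\left(C,z \right)} = \frac{29}{6 \cdot 11} = \frac{29}{6} \cdot \frac{1}{11} = \frac{29}{66}$)
$\left(K{\left(-2,-6 \right)} + 121\right)^{2} = \left(\frac{29}{66} + 121\right)^{2} = \left(\frac{8015}{66}\right)^{2} = \frac{64240225}{4356}$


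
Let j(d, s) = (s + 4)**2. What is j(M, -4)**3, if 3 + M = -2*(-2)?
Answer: 0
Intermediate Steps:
M = 1 (M = -3 - 2*(-2) = -3 + 4 = 1)
j(d, s) = (4 + s)**2
j(M, -4)**3 = ((4 - 4)**2)**3 = (0**2)**3 = 0**3 = 0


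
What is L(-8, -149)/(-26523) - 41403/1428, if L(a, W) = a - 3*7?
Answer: -52290017/1803564 ≈ -28.993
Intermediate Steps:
L(a, W) = -21 + a (L(a, W) = a - 21 = -21 + a)
L(-8, -149)/(-26523) - 41403/1428 = (-21 - 8)/(-26523) - 41403/1428 = -29*(-1/26523) - 41403*1/1428 = 29/26523 - 13801/476 = -52290017/1803564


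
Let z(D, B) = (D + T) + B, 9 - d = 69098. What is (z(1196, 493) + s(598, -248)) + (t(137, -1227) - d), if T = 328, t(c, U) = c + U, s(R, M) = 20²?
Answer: 70416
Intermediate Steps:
s(R, M) = 400
d = -69089 (d = 9 - 1*69098 = 9 - 69098 = -69089)
t(c, U) = U + c
z(D, B) = 328 + B + D (z(D, B) = (D + 328) + B = (328 + D) + B = 328 + B + D)
(z(1196, 493) + s(598, -248)) + (t(137, -1227) - d) = ((328 + 493 + 1196) + 400) + ((-1227 + 137) - 1*(-69089)) = (2017 + 400) + (-1090 + 69089) = 2417 + 67999 = 70416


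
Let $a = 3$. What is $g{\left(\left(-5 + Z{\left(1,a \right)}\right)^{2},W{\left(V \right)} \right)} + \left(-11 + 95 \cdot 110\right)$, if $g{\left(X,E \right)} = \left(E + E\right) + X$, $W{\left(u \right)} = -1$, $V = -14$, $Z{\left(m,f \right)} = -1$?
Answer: $10473$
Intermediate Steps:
$g{\left(X,E \right)} = X + 2 E$ ($g{\left(X,E \right)} = 2 E + X = X + 2 E$)
$g{\left(\left(-5 + Z{\left(1,a \right)}\right)^{2},W{\left(V \right)} \right)} + \left(-11 + 95 \cdot 110\right) = \left(\left(-5 - 1\right)^{2} + 2 \left(-1\right)\right) + \left(-11 + 95 \cdot 110\right) = \left(\left(-6\right)^{2} - 2\right) + \left(-11 + 10450\right) = \left(36 - 2\right) + 10439 = 34 + 10439 = 10473$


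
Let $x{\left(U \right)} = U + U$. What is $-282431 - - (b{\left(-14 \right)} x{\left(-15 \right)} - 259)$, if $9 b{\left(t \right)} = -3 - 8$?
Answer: $- \frac{847960}{3} \approx -2.8265 \cdot 10^{5}$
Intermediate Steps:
$x{\left(U \right)} = 2 U$
$b{\left(t \right)} = - \frac{11}{9}$ ($b{\left(t \right)} = \frac{-3 - 8}{9} = \frac{1}{9} \left(-11\right) = - \frac{11}{9}$)
$-282431 - - (b{\left(-14 \right)} x{\left(-15 \right)} - 259) = -282431 - - (- \frac{11 \cdot 2 \left(-15\right)}{9} - 259) = -282431 - - (\left(- \frac{11}{9}\right) \left(-30\right) - 259) = -282431 - - (\frac{110}{3} - 259) = -282431 - \left(-1\right) \left(- \frac{667}{3}\right) = -282431 - \frac{667}{3} = - \frac{847960}{3}$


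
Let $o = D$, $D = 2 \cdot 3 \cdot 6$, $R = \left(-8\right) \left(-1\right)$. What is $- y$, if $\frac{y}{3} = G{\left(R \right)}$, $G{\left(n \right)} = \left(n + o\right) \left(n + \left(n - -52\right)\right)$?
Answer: $-8976$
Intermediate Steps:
$R = 8$
$D = 36$ ($D = 6 \cdot 6 = 36$)
$o = 36$
$G{\left(n \right)} = \left(36 + n\right) \left(52 + 2 n\right)$ ($G{\left(n \right)} = \left(n + 36\right) \left(n + \left(n - -52\right)\right) = \left(36 + n\right) \left(n + \left(n + 52\right)\right) = \left(36 + n\right) \left(n + \left(52 + n\right)\right) = \left(36 + n\right) \left(52 + 2 n\right)$)
$y = 8976$ ($y = 3 \left(1872 + 2 \cdot 8^{2} + 124 \cdot 8\right) = 3 \left(1872 + 2 \cdot 64 + 992\right) = 3 \left(1872 + 128 + 992\right) = 3 \cdot 2992 = 8976$)
$- y = \left(-1\right) 8976 = -8976$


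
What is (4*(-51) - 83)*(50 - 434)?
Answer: 110208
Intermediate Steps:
(4*(-51) - 83)*(50 - 434) = (-204 - 83)*(-384) = -287*(-384) = 110208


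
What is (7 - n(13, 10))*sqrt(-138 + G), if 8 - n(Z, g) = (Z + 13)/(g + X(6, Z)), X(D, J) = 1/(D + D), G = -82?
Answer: 382*I*sqrt(55)/121 ≈ 23.413*I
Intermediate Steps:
X(D, J) = 1/(2*D)
n(Z, g) = 8 - (13 + Z)/(1/12 + g) (n(Z, g) = 8 - (Z + 13)/(g + (1/2)/6) = 8 - (13 + Z)/(g + (1/2)*(1/6)) = 8 - (13 + Z)/(g + 1/12) = 8 - (13 + Z)/(1/12 + g))
(7 - n(13, 10))*sqrt(-138 + G) = (7 - 4*(-37 - 3*13 + 24*10)/(1 + 12*10))*sqrt(-138 - 82) = (7 - 4*(-37 - 39 + 240)/(1 + 120))*sqrt(-220) = (7 - 4*164/121)*(2*I*sqrt(55)) = (7 - 1*656/121)*(2*I*sqrt(55)) = (7 - 656/121)*(2*I*sqrt(55)) = 191*(2*I*sqrt(55))/121 = 382*I*sqrt(55)/121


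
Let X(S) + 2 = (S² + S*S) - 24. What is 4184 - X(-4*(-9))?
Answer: 1618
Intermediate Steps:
X(S) = -26 + 2*S² (X(S) = -2 + ((S² + S*S) - 24) = -2 + ((S² + S²) - 24) = -2 + (2*S² - 24) = -2 + (-24 + 2*S²) = -26 + 2*S²)
4184 - X(-4*(-9)) = 4184 - (-26 + 2*(-4*(-9))²) = 4184 - (-26 + 2*36²) = 4184 - (-26 + 2*1296) = 4184 - (-26 + 2592) = 4184 - 1*2566 = 4184 - 2566 = 1618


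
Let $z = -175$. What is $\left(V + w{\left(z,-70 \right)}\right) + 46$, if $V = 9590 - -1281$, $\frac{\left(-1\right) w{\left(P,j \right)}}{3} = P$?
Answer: $11442$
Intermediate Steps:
$w{\left(P,j \right)} = - 3 P$
$V = 10871$ ($V = 9590 + 1281 = 10871$)
$\left(V + w{\left(z,-70 \right)}\right) + 46 = \left(10871 - -525\right) + 46 = \left(10871 + 525\right) + 46 = 11396 + 46 = 11442$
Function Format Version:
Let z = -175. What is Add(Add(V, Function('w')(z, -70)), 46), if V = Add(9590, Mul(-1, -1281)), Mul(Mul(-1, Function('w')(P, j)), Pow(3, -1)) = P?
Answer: 11442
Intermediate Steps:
Function('w')(P, j) = Mul(-3, P)
V = 10871 (V = Add(9590, 1281) = 10871)
Add(Add(V, Function('w')(z, -70)), 46) = Add(Add(10871, Mul(-3, -175)), 46) = Add(Add(10871, 525), 46) = Add(11396, 46) = 11442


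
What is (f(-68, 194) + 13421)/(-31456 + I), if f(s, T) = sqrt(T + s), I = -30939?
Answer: -13421/62395 - 3*sqrt(14)/62395 ≈ -0.21528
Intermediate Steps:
(f(-68, 194) + 13421)/(-31456 + I) = (sqrt(194 - 68) + 13421)/(-31456 - 30939) = (sqrt(126) + 13421)/(-62395) = (3*sqrt(14) + 13421)*(-1/62395) = (13421 + 3*sqrt(14))*(-1/62395) = -13421/62395 - 3*sqrt(14)/62395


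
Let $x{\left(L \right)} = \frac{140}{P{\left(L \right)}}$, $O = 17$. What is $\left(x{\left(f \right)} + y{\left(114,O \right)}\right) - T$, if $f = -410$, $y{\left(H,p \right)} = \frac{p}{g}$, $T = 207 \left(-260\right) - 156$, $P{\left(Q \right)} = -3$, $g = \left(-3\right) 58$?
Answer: $\frac{9383687}{174} \approx 53929.0$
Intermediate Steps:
$g = -174$
$T = -53976$ ($T = -53820 - 156 = -53976$)
$y{\left(H,p \right)} = - \frac{p}{174}$ ($y{\left(H,p \right)} = \frac{p}{-174} = p \left(- \frac{1}{174}\right) = - \frac{p}{174}$)
$x{\left(L \right)} = - \frac{140}{3}$ ($x{\left(L \right)} = \frac{140}{-3} = 140 \left(- \frac{1}{3}\right) = - \frac{140}{3}$)
$\left(x{\left(f \right)} + y{\left(114,O \right)}\right) - T = \left(- \frac{140}{3} - \frac{17}{174}\right) - -53976 = \left(- \frac{140}{3} - \frac{17}{174}\right) + 53976 = - \frac{8137}{174} + 53976 = \frac{9383687}{174}$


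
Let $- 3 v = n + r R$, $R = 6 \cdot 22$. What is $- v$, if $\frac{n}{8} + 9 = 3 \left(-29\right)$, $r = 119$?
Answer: $4980$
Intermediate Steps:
$n = -768$ ($n = -72 + 8 \cdot 3 \left(-29\right) = -72 + 8 \left(-87\right) = -72 - 696 = -768$)
$R = 132$
$v = -4980$ ($v = - \frac{-768 + 119 \cdot 132}{3} = - \frac{-768 + 15708}{3} = \left(- \frac{1}{3}\right) 14940 = -4980$)
$- v = \left(-1\right) \left(-4980\right) = 4980$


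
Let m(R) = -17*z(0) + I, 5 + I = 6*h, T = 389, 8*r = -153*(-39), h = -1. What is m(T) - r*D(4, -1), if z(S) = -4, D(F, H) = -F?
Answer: 6081/2 ≈ 3040.5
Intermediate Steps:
r = 5967/8 (r = (-153*(-39))/8 = (⅛)*5967 = 5967/8 ≈ 745.88)
I = -11 (I = -5 + 6*(-1) = -5 - 6 = -11)
m(R) = 57 (m(R) = -17*(-4) - 11 = 68 - 11 = 57)
m(T) - r*D(4, -1) = 57 - 5967*(-1*4)/8 = 57 - 5967*(-4)/8 = 57 - 1*(-5967/2) = 57 + 5967/2 = 6081/2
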